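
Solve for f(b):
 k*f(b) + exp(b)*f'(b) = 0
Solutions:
 f(b) = C1*exp(k*exp(-b))


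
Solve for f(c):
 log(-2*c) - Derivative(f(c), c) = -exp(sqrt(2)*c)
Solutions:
 f(c) = C1 + c*log(-c) + c*(-1 + log(2)) + sqrt(2)*exp(sqrt(2)*c)/2


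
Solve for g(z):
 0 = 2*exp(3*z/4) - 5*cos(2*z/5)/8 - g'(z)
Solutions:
 g(z) = C1 + 8*exp(3*z/4)/3 - 25*sin(2*z/5)/16


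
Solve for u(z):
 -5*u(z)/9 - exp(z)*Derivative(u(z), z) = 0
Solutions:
 u(z) = C1*exp(5*exp(-z)/9)


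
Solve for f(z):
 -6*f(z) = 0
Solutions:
 f(z) = 0


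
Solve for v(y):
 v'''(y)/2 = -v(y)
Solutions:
 v(y) = C3*exp(-2^(1/3)*y) + (C1*sin(2^(1/3)*sqrt(3)*y/2) + C2*cos(2^(1/3)*sqrt(3)*y/2))*exp(2^(1/3)*y/2)


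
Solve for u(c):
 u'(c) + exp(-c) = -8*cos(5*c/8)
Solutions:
 u(c) = C1 - 64*sin(5*c/8)/5 + exp(-c)


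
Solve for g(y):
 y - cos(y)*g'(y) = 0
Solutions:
 g(y) = C1 + Integral(y/cos(y), y)


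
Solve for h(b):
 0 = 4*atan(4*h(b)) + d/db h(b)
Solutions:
 Integral(1/atan(4*_y), (_y, h(b))) = C1 - 4*b


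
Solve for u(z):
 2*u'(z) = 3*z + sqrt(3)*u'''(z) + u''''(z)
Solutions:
 u(z) = C1 + C2*exp(-z*((-sqrt(3)/9 + sqrt(-3 + (-9 + sqrt(3))^2)/9 + 1)^(-1/3) + 2*sqrt(3) + 3*(-sqrt(3)/9 + sqrt(-3 + (-9 + sqrt(3))^2)/9 + 1)^(1/3))/6)*sin(sqrt(3)*z*(-3*(-sqrt(3)/9 + sqrt(3)*sqrt(-4 + 27*(-2 + 2*sqrt(3)/9)^2)/18 + 1)^(1/3) + (-sqrt(3)/9 + sqrt(3)*sqrt(-4 + 27*(-2 + 2*sqrt(3)/9)^2)/18 + 1)^(-1/3))/6) + C3*exp(-z*((-sqrt(3)/9 + sqrt(-3 + (-9 + sqrt(3))^2)/9 + 1)^(-1/3) + 2*sqrt(3) + 3*(-sqrt(3)/9 + sqrt(-3 + (-9 + sqrt(3))^2)/9 + 1)^(1/3))/6)*cos(sqrt(3)*z*(-3*(-sqrt(3)/9 + sqrt(3)*sqrt(-4 + 27*(-2 + 2*sqrt(3)/9)^2)/18 + 1)^(1/3) + (-sqrt(3)/9 + sqrt(3)*sqrt(-4 + 27*(-2 + 2*sqrt(3)/9)^2)/18 + 1)^(-1/3))/6) + C4*exp(z*(-sqrt(3)/3 + 1/(3*(-sqrt(3)/9 + sqrt(-3 + (-9 + sqrt(3))^2)/9 + 1)^(1/3)) + (-sqrt(3)/9 + sqrt(-3 + (-9 + sqrt(3))^2)/9 + 1)^(1/3))) + 3*z^2/4


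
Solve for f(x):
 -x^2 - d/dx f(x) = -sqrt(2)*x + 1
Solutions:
 f(x) = C1 - x^3/3 + sqrt(2)*x^2/2 - x


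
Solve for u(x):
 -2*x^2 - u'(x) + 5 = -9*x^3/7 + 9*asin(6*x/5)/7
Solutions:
 u(x) = C1 + 9*x^4/28 - 2*x^3/3 - 9*x*asin(6*x/5)/7 + 5*x - 3*sqrt(25 - 36*x^2)/14


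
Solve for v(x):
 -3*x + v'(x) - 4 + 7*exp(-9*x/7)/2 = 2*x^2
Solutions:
 v(x) = C1 + 2*x^3/3 + 3*x^2/2 + 4*x + 49*exp(-9*x/7)/18


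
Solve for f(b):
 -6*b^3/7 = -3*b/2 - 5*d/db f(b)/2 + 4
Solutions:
 f(b) = C1 + 3*b^4/35 - 3*b^2/10 + 8*b/5


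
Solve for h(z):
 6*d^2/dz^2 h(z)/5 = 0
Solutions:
 h(z) = C1 + C2*z


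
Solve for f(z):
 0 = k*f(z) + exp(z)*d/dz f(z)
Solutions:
 f(z) = C1*exp(k*exp(-z))


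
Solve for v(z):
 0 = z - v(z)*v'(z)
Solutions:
 v(z) = -sqrt(C1 + z^2)
 v(z) = sqrt(C1 + z^2)


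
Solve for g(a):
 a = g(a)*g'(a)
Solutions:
 g(a) = -sqrt(C1 + a^2)
 g(a) = sqrt(C1 + a^2)


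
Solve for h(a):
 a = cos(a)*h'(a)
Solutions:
 h(a) = C1 + Integral(a/cos(a), a)


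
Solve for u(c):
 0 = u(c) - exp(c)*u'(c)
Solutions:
 u(c) = C1*exp(-exp(-c))


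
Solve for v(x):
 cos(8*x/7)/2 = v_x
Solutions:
 v(x) = C1 + 7*sin(8*x/7)/16


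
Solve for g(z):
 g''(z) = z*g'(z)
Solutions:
 g(z) = C1 + C2*erfi(sqrt(2)*z/2)


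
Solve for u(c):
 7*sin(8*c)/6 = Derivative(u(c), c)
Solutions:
 u(c) = C1 - 7*cos(8*c)/48


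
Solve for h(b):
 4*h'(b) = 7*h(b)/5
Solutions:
 h(b) = C1*exp(7*b/20)


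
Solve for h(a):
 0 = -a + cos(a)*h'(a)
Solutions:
 h(a) = C1 + Integral(a/cos(a), a)


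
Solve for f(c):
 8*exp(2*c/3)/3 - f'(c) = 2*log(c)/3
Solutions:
 f(c) = C1 - 2*c*log(c)/3 + 2*c/3 + 4*exp(2*c/3)


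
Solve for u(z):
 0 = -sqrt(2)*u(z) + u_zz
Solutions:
 u(z) = C1*exp(-2^(1/4)*z) + C2*exp(2^(1/4)*z)


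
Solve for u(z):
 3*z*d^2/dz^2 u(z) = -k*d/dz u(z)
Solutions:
 u(z) = C1 + z^(1 - re(k)/3)*(C2*sin(log(z)*Abs(im(k))/3) + C3*cos(log(z)*im(k)/3))


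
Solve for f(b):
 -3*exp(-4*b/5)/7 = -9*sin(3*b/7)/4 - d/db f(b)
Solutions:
 f(b) = C1 + 21*cos(3*b/7)/4 - 15*exp(-4*b/5)/28


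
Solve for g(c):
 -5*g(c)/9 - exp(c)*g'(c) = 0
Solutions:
 g(c) = C1*exp(5*exp(-c)/9)


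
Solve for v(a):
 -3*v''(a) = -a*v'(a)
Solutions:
 v(a) = C1 + C2*erfi(sqrt(6)*a/6)


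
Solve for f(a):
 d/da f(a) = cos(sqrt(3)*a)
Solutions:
 f(a) = C1 + sqrt(3)*sin(sqrt(3)*a)/3


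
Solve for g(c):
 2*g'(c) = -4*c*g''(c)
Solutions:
 g(c) = C1 + C2*sqrt(c)


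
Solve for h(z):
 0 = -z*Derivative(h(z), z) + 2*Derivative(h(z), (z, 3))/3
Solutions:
 h(z) = C1 + Integral(C2*airyai(2^(2/3)*3^(1/3)*z/2) + C3*airybi(2^(2/3)*3^(1/3)*z/2), z)


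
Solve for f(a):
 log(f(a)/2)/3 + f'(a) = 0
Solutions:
 -3*Integral(1/(-log(_y) + log(2)), (_y, f(a))) = C1 - a


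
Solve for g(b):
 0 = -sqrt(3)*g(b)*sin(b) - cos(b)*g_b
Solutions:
 g(b) = C1*cos(b)^(sqrt(3))


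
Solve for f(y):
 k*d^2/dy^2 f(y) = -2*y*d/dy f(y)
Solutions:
 f(y) = C1 + C2*sqrt(k)*erf(y*sqrt(1/k))


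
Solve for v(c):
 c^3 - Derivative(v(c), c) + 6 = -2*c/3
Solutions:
 v(c) = C1 + c^4/4 + c^2/3 + 6*c


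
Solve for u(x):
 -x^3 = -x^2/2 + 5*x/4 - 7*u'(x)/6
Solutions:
 u(x) = C1 + 3*x^4/14 - x^3/7 + 15*x^2/28


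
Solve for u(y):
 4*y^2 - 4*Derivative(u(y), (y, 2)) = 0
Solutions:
 u(y) = C1 + C2*y + y^4/12


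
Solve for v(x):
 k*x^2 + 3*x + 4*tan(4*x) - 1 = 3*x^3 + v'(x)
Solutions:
 v(x) = C1 + k*x^3/3 - 3*x^4/4 + 3*x^2/2 - x - log(cos(4*x))


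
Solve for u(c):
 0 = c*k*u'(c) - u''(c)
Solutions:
 u(c) = Piecewise((-sqrt(2)*sqrt(pi)*C1*erf(sqrt(2)*c*sqrt(-k)/2)/(2*sqrt(-k)) - C2, (k > 0) | (k < 0)), (-C1*c - C2, True))


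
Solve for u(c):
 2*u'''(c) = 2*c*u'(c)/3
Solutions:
 u(c) = C1 + Integral(C2*airyai(3^(2/3)*c/3) + C3*airybi(3^(2/3)*c/3), c)


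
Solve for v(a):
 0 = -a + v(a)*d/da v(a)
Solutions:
 v(a) = -sqrt(C1 + a^2)
 v(a) = sqrt(C1 + a^2)


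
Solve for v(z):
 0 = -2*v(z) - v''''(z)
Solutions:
 v(z) = (C1*sin(2^(3/4)*z/2) + C2*cos(2^(3/4)*z/2))*exp(-2^(3/4)*z/2) + (C3*sin(2^(3/4)*z/2) + C4*cos(2^(3/4)*z/2))*exp(2^(3/4)*z/2)


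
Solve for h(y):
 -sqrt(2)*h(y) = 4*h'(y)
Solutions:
 h(y) = C1*exp(-sqrt(2)*y/4)


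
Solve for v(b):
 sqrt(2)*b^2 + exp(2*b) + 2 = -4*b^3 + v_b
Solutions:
 v(b) = C1 + b^4 + sqrt(2)*b^3/3 + 2*b + exp(2*b)/2


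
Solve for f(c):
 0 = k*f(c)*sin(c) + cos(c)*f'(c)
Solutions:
 f(c) = C1*exp(k*log(cos(c)))


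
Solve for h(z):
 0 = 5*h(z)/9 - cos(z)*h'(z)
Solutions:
 h(z) = C1*(sin(z) + 1)^(5/18)/(sin(z) - 1)^(5/18)


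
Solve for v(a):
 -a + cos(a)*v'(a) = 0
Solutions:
 v(a) = C1 + Integral(a/cos(a), a)


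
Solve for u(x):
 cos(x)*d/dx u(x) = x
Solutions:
 u(x) = C1 + Integral(x/cos(x), x)


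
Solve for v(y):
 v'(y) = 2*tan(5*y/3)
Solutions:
 v(y) = C1 - 6*log(cos(5*y/3))/5


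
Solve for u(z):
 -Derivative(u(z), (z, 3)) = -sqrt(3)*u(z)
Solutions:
 u(z) = C3*exp(3^(1/6)*z) + (C1*sin(3^(2/3)*z/2) + C2*cos(3^(2/3)*z/2))*exp(-3^(1/6)*z/2)


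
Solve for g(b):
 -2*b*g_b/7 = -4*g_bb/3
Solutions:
 g(b) = C1 + C2*erfi(sqrt(21)*b/14)


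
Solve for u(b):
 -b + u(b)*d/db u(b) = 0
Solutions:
 u(b) = -sqrt(C1 + b^2)
 u(b) = sqrt(C1 + b^2)


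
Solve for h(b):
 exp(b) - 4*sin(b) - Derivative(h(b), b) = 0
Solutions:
 h(b) = C1 + exp(b) + 4*cos(b)


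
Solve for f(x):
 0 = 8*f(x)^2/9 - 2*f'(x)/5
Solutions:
 f(x) = -9/(C1 + 20*x)


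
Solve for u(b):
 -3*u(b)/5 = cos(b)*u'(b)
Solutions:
 u(b) = C1*(sin(b) - 1)^(3/10)/(sin(b) + 1)^(3/10)


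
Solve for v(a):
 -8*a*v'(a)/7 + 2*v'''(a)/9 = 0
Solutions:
 v(a) = C1 + Integral(C2*airyai(42^(2/3)*a/7) + C3*airybi(42^(2/3)*a/7), a)


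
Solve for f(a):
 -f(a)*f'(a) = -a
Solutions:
 f(a) = -sqrt(C1 + a^2)
 f(a) = sqrt(C1 + a^2)


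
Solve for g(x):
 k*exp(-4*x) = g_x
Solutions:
 g(x) = C1 - k*exp(-4*x)/4


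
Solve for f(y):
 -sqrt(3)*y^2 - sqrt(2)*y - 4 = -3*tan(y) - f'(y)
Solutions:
 f(y) = C1 + sqrt(3)*y^3/3 + sqrt(2)*y^2/2 + 4*y + 3*log(cos(y))


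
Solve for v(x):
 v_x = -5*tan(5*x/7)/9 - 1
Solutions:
 v(x) = C1 - x + 7*log(cos(5*x/7))/9


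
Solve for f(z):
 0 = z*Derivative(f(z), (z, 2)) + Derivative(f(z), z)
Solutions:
 f(z) = C1 + C2*log(z)


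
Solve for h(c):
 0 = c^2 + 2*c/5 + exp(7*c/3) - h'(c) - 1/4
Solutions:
 h(c) = C1 + c^3/3 + c^2/5 - c/4 + 3*exp(7*c/3)/7


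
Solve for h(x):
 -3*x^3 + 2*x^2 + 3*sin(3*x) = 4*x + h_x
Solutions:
 h(x) = C1 - 3*x^4/4 + 2*x^3/3 - 2*x^2 - cos(3*x)


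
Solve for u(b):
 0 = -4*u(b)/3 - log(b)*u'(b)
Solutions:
 u(b) = C1*exp(-4*li(b)/3)


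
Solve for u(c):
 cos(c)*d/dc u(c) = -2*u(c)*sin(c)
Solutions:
 u(c) = C1*cos(c)^2


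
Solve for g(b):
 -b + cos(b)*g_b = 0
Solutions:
 g(b) = C1 + Integral(b/cos(b), b)


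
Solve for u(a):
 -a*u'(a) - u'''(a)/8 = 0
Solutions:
 u(a) = C1 + Integral(C2*airyai(-2*a) + C3*airybi(-2*a), a)


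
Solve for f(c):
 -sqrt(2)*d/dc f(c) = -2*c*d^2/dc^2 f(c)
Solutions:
 f(c) = C1 + C2*c^(sqrt(2)/2 + 1)


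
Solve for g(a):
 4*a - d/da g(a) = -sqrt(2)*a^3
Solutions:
 g(a) = C1 + sqrt(2)*a^4/4 + 2*a^2


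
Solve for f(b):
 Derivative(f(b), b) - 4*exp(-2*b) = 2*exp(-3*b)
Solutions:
 f(b) = C1 - 2*exp(-2*b) - 2*exp(-3*b)/3


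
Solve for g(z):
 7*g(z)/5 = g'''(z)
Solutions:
 g(z) = C3*exp(5^(2/3)*7^(1/3)*z/5) + (C1*sin(sqrt(3)*5^(2/3)*7^(1/3)*z/10) + C2*cos(sqrt(3)*5^(2/3)*7^(1/3)*z/10))*exp(-5^(2/3)*7^(1/3)*z/10)


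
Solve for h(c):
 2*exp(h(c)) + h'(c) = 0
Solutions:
 h(c) = log(1/(C1 + 2*c))


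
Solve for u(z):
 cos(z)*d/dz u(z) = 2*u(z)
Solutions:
 u(z) = C1*(sin(z) + 1)/(sin(z) - 1)


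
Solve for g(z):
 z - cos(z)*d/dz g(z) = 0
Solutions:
 g(z) = C1 + Integral(z/cos(z), z)


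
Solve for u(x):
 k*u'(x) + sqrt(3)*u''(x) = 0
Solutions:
 u(x) = C1 + C2*exp(-sqrt(3)*k*x/3)


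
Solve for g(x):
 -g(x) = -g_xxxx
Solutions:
 g(x) = C1*exp(-x) + C2*exp(x) + C3*sin(x) + C4*cos(x)


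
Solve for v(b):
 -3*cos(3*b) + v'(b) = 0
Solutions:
 v(b) = C1 + sin(3*b)


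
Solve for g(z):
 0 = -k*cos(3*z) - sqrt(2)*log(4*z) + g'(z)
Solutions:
 g(z) = C1 + k*sin(3*z)/3 + sqrt(2)*z*(log(z) - 1) + 2*sqrt(2)*z*log(2)


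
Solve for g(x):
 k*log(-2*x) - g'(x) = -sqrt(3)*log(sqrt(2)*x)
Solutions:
 g(x) = C1 + x*(k + sqrt(3))*log(x) + x*(-k + k*log(2) + I*pi*k - sqrt(3) + sqrt(3)*log(2)/2)


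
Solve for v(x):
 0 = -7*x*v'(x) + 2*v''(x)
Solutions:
 v(x) = C1 + C2*erfi(sqrt(7)*x/2)


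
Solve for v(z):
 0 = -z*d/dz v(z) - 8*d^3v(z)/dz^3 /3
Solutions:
 v(z) = C1 + Integral(C2*airyai(-3^(1/3)*z/2) + C3*airybi(-3^(1/3)*z/2), z)


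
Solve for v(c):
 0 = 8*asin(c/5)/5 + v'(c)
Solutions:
 v(c) = C1 - 8*c*asin(c/5)/5 - 8*sqrt(25 - c^2)/5


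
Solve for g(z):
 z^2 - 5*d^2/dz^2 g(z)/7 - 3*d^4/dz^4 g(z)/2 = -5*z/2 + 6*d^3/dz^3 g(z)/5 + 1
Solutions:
 g(z) = C1 + C2*z + 7*z^4/60 - 301*z^3/1500 - 16429*z^2/6250 + (C3*sin(sqrt(3486)*z/105) + C4*cos(sqrt(3486)*z/105))*exp(-2*z/5)


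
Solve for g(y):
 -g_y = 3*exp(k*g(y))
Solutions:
 g(y) = Piecewise((log(1/(C1*k + 3*k*y))/k, Ne(k, 0)), (nan, True))
 g(y) = Piecewise((C1 - 3*y, Eq(k, 0)), (nan, True))


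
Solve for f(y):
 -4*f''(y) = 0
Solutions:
 f(y) = C1 + C2*y


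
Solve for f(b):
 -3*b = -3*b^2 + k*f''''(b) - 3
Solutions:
 f(b) = C1 + C2*b + C3*b^2 + C4*b^3 + b^6/(120*k) - b^5/(40*k) + b^4/(8*k)


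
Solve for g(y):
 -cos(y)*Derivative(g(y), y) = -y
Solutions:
 g(y) = C1 + Integral(y/cos(y), y)


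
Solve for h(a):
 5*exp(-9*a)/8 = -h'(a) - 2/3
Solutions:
 h(a) = C1 - 2*a/3 + 5*exp(-9*a)/72


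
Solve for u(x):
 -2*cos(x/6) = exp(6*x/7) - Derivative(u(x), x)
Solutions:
 u(x) = C1 + 7*exp(6*x/7)/6 + 12*sin(x/6)


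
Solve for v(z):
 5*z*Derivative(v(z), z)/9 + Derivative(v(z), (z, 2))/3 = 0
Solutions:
 v(z) = C1 + C2*erf(sqrt(30)*z/6)


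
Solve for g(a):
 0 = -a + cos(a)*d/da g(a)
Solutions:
 g(a) = C1 + Integral(a/cos(a), a)


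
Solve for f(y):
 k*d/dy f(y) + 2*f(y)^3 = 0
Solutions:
 f(y) = -sqrt(2)*sqrt(-k/(C1*k - 2*y))/2
 f(y) = sqrt(2)*sqrt(-k/(C1*k - 2*y))/2


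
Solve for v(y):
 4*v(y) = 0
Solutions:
 v(y) = 0


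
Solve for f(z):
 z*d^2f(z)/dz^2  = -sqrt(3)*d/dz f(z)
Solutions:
 f(z) = C1 + C2*z^(1 - sqrt(3))


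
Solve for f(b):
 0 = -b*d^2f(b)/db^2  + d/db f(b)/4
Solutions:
 f(b) = C1 + C2*b^(5/4)


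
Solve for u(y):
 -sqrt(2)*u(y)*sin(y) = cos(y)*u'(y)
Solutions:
 u(y) = C1*cos(y)^(sqrt(2))


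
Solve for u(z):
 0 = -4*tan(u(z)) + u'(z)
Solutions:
 u(z) = pi - asin(C1*exp(4*z))
 u(z) = asin(C1*exp(4*z))


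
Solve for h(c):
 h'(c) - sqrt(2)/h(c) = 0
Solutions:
 h(c) = -sqrt(C1 + 2*sqrt(2)*c)
 h(c) = sqrt(C1 + 2*sqrt(2)*c)


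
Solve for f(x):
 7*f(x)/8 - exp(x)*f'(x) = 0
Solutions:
 f(x) = C1*exp(-7*exp(-x)/8)


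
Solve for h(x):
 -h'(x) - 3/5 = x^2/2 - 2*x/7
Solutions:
 h(x) = C1 - x^3/6 + x^2/7 - 3*x/5


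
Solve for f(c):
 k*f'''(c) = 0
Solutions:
 f(c) = C1 + C2*c + C3*c^2


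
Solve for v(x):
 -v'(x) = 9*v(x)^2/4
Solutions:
 v(x) = 4/(C1 + 9*x)


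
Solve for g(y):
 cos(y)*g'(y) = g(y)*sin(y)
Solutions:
 g(y) = C1/cos(y)


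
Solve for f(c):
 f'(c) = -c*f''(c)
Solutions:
 f(c) = C1 + C2*log(c)


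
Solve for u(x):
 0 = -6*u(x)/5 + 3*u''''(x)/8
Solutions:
 u(x) = C1*exp(-2*5^(3/4)*x/5) + C2*exp(2*5^(3/4)*x/5) + C3*sin(2*5^(3/4)*x/5) + C4*cos(2*5^(3/4)*x/5)


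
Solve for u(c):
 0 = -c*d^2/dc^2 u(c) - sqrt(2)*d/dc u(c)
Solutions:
 u(c) = C1 + C2*c^(1 - sqrt(2))


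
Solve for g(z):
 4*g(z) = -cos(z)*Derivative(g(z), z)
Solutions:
 g(z) = C1*(sin(z)^2 - 2*sin(z) + 1)/(sin(z)^2 + 2*sin(z) + 1)


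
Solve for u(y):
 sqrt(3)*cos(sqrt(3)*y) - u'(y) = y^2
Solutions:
 u(y) = C1 - y^3/3 + sin(sqrt(3)*y)


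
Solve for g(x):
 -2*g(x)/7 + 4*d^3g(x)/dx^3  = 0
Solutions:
 g(x) = C3*exp(14^(2/3)*x/14) + (C1*sin(14^(2/3)*sqrt(3)*x/28) + C2*cos(14^(2/3)*sqrt(3)*x/28))*exp(-14^(2/3)*x/28)


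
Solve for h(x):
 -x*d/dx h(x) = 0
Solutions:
 h(x) = C1


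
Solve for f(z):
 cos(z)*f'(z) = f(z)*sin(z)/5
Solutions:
 f(z) = C1/cos(z)^(1/5)


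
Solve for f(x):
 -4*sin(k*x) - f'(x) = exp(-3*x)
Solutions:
 f(x) = C1 + exp(-3*x)/3 + 4*cos(k*x)/k


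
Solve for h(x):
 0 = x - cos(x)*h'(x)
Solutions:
 h(x) = C1 + Integral(x/cos(x), x)


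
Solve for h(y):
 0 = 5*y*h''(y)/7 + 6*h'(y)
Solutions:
 h(y) = C1 + C2/y^(37/5)


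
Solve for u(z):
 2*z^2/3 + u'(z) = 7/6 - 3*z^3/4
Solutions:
 u(z) = C1 - 3*z^4/16 - 2*z^3/9 + 7*z/6


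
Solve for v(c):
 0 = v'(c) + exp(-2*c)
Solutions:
 v(c) = C1 + exp(-2*c)/2


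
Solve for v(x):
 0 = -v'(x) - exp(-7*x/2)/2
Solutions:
 v(x) = C1 + exp(-7*x/2)/7


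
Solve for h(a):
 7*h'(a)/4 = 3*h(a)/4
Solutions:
 h(a) = C1*exp(3*a/7)


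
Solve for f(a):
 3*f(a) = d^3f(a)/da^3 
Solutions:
 f(a) = C3*exp(3^(1/3)*a) + (C1*sin(3^(5/6)*a/2) + C2*cos(3^(5/6)*a/2))*exp(-3^(1/3)*a/2)


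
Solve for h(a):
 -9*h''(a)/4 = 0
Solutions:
 h(a) = C1 + C2*a


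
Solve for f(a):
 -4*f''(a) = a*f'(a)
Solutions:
 f(a) = C1 + C2*erf(sqrt(2)*a/4)


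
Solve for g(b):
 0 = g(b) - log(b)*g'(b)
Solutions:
 g(b) = C1*exp(li(b))


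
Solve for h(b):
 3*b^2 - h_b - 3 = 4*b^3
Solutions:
 h(b) = C1 - b^4 + b^3 - 3*b


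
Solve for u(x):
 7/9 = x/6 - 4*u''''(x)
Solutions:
 u(x) = C1 + C2*x + C3*x^2 + C4*x^3 + x^5/2880 - 7*x^4/864


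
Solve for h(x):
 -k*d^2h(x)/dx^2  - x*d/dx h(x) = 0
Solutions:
 h(x) = C1 + C2*sqrt(k)*erf(sqrt(2)*x*sqrt(1/k)/2)


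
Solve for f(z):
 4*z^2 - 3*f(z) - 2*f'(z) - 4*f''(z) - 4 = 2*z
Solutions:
 f(z) = 4*z^2/3 - 22*z/9 + (C1*sin(sqrt(11)*z/4) + C2*cos(sqrt(11)*z/4))*exp(-z/4) - 88/27


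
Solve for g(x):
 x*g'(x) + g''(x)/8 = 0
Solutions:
 g(x) = C1 + C2*erf(2*x)


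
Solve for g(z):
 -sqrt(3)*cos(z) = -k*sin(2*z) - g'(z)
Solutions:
 g(z) = C1 + k*cos(2*z)/2 + sqrt(3)*sin(z)


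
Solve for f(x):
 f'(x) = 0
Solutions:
 f(x) = C1


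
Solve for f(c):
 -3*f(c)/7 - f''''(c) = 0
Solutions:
 f(c) = (C1*sin(sqrt(2)*3^(1/4)*7^(3/4)*c/14) + C2*cos(sqrt(2)*3^(1/4)*7^(3/4)*c/14))*exp(-sqrt(2)*3^(1/4)*7^(3/4)*c/14) + (C3*sin(sqrt(2)*3^(1/4)*7^(3/4)*c/14) + C4*cos(sqrt(2)*3^(1/4)*7^(3/4)*c/14))*exp(sqrt(2)*3^(1/4)*7^(3/4)*c/14)


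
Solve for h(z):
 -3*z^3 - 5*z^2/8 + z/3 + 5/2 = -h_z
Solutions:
 h(z) = C1 + 3*z^4/4 + 5*z^3/24 - z^2/6 - 5*z/2


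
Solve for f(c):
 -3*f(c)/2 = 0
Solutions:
 f(c) = 0


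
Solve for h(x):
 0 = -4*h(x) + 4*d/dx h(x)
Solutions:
 h(x) = C1*exp(x)


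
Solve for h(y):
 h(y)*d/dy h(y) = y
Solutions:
 h(y) = -sqrt(C1 + y^2)
 h(y) = sqrt(C1 + y^2)


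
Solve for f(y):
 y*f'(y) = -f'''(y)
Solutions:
 f(y) = C1 + Integral(C2*airyai(-y) + C3*airybi(-y), y)


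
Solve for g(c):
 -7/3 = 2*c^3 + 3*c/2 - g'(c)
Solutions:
 g(c) = C1 + c^4/2 + 3*c^2/4 + 7*c/3


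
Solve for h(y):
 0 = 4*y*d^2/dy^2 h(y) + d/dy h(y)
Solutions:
 h(y) = C1 + C2*y^(3/4)


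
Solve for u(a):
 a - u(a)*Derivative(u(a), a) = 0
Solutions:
 u(a) = -sqrt(C1 + a^2)
 u(a) = sqrt(C1 + a^2)


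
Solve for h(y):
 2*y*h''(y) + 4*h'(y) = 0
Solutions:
 h(y) = C1 + C2/y


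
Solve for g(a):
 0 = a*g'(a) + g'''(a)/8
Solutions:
 g(a) = C1 + Integral(C2*airyai(-2*a) + C3*airybi(-2*a), a)


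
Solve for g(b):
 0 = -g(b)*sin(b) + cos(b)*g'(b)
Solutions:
 g(b) = C1/cos(b)


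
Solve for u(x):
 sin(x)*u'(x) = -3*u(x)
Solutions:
 u(x) = C1*(cos(x) + 1)^(3/2)/(cos(x) - 1)^(3/2)


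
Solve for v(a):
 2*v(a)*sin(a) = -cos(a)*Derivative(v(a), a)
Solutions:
 v(a) = C1*cos(a)^2


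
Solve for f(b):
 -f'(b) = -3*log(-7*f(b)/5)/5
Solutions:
 -5*Integral(1/(log(-_y) - log(5) + log(7)), (_y, f(b)))/3 = C1 - b


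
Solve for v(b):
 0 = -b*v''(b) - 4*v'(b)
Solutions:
 v(b) = C1 + C2/b^3


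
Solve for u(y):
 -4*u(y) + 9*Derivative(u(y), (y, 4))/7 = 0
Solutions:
 u(y) = C1*exp(-sqrt(6)*7^(1/4)*y/3) + C2*exp(sqrt(6)*7^(1/4)*y/3) + C3*sin(sqrt(6)*7^(1/4)*y/3) + C4*cos(sqrt(6)*7^(1/4)*y/3)


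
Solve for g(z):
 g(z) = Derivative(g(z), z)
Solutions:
 g(z) = C1*exp(z)


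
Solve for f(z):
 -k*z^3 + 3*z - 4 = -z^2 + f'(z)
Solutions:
 f(z) = C1 - k*z^4/4 + z^3/3 + 3*z^2/2 - 4*z


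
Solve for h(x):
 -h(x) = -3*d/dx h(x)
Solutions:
 h(x) = C1*exp(x/3)


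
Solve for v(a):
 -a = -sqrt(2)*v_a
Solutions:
 v(a) = C1 + sqrt(2)*a^2/4


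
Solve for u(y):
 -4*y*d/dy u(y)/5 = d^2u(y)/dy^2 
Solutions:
 u(y) = C1 + C2*erf(sqrt(10)*y/5)


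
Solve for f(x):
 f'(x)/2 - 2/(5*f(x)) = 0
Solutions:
 f(x) = -sqrt(C1 + 40*x)/5
 f(x) = sqrt(C1 + 40*x)/5


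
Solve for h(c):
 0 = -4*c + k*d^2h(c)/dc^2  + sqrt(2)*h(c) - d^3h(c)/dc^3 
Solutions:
 h(c) = C1*exp(c*(-k^2/(-k^3 + sqrt(-4*k^6 + (2*k^3 + 27*sqrt(2))^2)/2 - 27*sqrt(2)/2)^(1/3) + k - (-k^3 + sqrt(-4*k^6 + (2*k^3 + 27*sqrt(2))^2)/2 - 27*sqrt(2)/2)^(1/3))/3) + C2*exp(c*(-4*k^2/((-1 + sqrt(3)*I)*(-k^3 + sqrt(-4*k^6 + (2*k^3 + 27*sqrt(2))^2)/2 - 27*sqrt(2)/2)^(1/3)) + 2*k + (-k^3 + sqrt(-4*k^6 + (2*k^3 + 27*sqrt(2))^2)/2 - 27*sqrt(2)/2)^(1/3) - sqrt(3)*I*(-k^3 + sqrt(-4*k^6 + (2*k^3 + 27*sqrt(2))^2)/2 - 27*sqrt(2)/2)^(1/3))/6) + C3*exp(c*(4*k^2/((1 + sqrt(3)*I)*(-k^3 + sqrt(-4*k^6 + (2*k^3 + 27*sqrt(2))^2)/2 - 27*sqrt(2)/2)^(1/3)) + 2*k + (-k^3 + sqrt(-4*k^6 + (2*k^3 + 27*sqrt(2))^2)/2 - 27*sqrt(2)/2)^(1/3) + sqrt(3)*I*(-k^3 + sqrt(-4*k^6 + (2*k^3 + 27*sqrt(2))^2)/2 - 27*sqrt(2)/2)^(1/3))/6) + 2*sqrt(2)*c


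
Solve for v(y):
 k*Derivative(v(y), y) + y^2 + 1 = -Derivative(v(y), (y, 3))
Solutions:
 v(y) = C1 + C2*exp(-y*sqrt(-k)) + C3*exp(y*sqrt(-k)) - y^3/(3*k) - y/k + 2*y/k^2


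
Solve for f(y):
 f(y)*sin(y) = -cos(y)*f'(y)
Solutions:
 f(y) = C1*cos(y)


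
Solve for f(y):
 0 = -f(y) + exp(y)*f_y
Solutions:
 f(y) = C1*exp(-exp(-y))


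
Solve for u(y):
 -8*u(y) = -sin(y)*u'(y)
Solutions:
 u(y) = C1*(cos(y)^4 - 4*cos(y)^3 + 6*cos(y)^2 - 4*cos(y) + 1)/(cos(y)^4 + 4*cos(y)^3 + 6*cos(y)^2 + 4*cos(y) + 1)


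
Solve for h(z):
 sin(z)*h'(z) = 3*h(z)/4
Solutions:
 h(z) = C1*(cos(z) - 1)^(3/8)/(cos(z) + 1)^(3/8)


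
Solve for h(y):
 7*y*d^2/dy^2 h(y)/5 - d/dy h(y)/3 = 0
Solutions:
 h(y) = C1 + C2*y^(26/21)


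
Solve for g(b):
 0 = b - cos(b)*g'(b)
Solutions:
 g(b) = C1 + Integral(b/cos(b), b)


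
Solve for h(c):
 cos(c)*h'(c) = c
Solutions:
 h(c) = C1 + Integral(c/cos(c), c)


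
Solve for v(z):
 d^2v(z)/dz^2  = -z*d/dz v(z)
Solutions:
 v(z) = C1 + C2*erf(sqrt(2)*z/2)


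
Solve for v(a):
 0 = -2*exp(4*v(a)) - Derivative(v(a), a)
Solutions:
 v(a) = log(-I*(1/(C1 + 8*a))^(1/4))
 v(a) = log(I*(1/(C1 + 8*a))^(1/4))
 v(a) = log(-(1/(C1 + 8*a))^(1/4))
 v(a) = log(1/(C1 + 8*a))/4


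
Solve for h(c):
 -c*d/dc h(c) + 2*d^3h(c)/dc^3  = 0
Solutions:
 h(c) = C1 + Integral(C2*airyai(2^(2/3)*c/2) + C3*airybi(2^(2/3)*c/2), c)


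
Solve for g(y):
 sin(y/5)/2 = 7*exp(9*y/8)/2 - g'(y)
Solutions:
 g(y) = C1 + 28*exp(9*y/8)/9 + 5*cos(y/5)/2


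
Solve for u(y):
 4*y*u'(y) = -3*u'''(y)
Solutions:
 u(y) = C1 + Integral(C2*airyai(-6^(2/3)*y/3) + C3*airybi(-6^(2/3)*y/3), y)


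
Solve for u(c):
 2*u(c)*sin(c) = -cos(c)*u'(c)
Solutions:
 u(c) = C1*cos(c)^2


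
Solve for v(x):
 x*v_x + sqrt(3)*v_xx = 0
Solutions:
 v(x) = C1 + C2*erf(sqrt(2)*3^(3/4)*x/6)


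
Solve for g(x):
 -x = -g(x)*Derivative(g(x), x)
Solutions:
 g(x) = -sqrt(C1 + x^2)
 g(x) = sqrt(C1 + x^2)


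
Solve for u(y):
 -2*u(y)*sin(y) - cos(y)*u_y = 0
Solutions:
 u(y) = C1*cos(y)^2


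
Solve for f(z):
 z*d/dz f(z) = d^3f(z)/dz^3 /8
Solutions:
 f(z) = C1 + Integral(C2*airyai(2*z) + C3*airybi(2*z), z)


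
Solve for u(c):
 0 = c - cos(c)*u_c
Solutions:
 u(c) = C1 + Integral(c/cos(c), c)


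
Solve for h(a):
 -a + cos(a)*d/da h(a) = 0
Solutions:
 h(a) = C1 + Integral(a/cos(a), a)


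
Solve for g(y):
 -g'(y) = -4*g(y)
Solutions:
 g(y) = C1*exp(4*y)


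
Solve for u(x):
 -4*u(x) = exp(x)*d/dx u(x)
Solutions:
 u(x) = C1*exp(4*exp(-x))


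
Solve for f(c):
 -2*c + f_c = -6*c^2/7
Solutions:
 f(c) = C1 - 2*c^3/7 + c^2


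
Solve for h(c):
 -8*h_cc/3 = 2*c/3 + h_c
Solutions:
 h(c) = C1 + C2*exp(-3*c/8) - c^2/3 + 16*c/9


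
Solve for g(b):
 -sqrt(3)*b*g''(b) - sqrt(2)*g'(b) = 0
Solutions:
 g(b) = C1 + C2*b^(1 - sqrt(6)/3)


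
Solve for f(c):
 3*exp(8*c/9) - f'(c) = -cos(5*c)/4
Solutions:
 f(c) = C1 + 27*exp(8*c/9)/8 + sin(5*c)/20


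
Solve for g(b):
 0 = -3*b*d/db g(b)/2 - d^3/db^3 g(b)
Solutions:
 g(b) = C1 + Integral(C2*airyai(-2^(2/3)*3^(1/3)*b/2) + C3*airybi(-2^(2/3)*3^(1/3)*b/2), b)


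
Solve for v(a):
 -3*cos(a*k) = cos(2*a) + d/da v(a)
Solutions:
 v(a) = C1 - sin(2*a)/2 - 3*sin(a*k)/k


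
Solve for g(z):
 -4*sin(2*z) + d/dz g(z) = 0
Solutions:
 g(z) = C1 - 2*cos(2*z)


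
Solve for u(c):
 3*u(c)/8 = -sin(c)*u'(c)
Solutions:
 u(c) = C1*(cos(c) + 1)^(3/16)/(cos(c) - 1)^(3/16)


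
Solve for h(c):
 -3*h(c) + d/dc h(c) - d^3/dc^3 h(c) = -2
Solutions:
 h(c) = C1*exp(6^(1/3)*c*(2*3^(1/3)/(sqrt(717) + 27)^(1/3) + 2^(1/3)*(sqrt(717) + 27)^(1/3))/12)*sin(2^(1/3)*3^(1/6)*c*(-2^(1/3)*3^(2/3)*(sqrt(717) + 27)^(1/3) + 6/(sqrt(717) + 27)^(1/3))/12) + C2*exp(6^(1/3)*c*(2*3^(1/3)/(sqrt(717) + 27)^(1/3) + 2^(1/3)*(sqrt(717) + 27)^(1/3))/12)*cos(2^(1/3)*3^(1/6)*c*(-2^(1/3)*3^(2/3)*(sqrt(717) + 27)^(1/3) + 6/(sqrt(717) + 27)^(1/3))/12) + C3*exp(-6^(1/3)*c*(2*3^(1/3)/(sqrt(717) + 27)^(1/3) + 2^(1/3)*(sqrt(717) + 27)^(1/3))/6) + 2/3


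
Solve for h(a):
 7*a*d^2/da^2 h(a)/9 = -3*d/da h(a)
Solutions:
 h(a) = C1 + C2/a^(20/7)


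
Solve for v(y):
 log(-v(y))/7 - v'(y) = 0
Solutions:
 -li(-v(y)) = C1 + y/7


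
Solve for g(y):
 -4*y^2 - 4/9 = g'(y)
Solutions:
 g(y) = C1 - 4*y^3/3 - 4*y/9


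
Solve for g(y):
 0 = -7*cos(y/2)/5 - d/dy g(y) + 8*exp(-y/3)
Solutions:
 g(y) = C1 - 14*sin(y/2)/5 - 24*exp(-y/3)


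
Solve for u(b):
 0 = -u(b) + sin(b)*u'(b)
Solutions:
 u(b) = C1*sqrt(cos(b) - 1)/sqrt(cos(b) + 1)


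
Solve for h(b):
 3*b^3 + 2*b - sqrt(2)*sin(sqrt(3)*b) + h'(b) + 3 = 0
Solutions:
 h(b) = C1 - 3*b^4/4 - b^2 - 3*b - sqrt(6)*cos(sqrt(3)*b)/3


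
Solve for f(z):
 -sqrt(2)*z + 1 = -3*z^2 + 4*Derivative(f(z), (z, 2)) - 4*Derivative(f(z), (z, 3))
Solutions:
 f(z) = C1 + C2*z + C3*exp(z) + z^4/16 + z^3*(6 - sqrt(2))/24 + z^2*(7 - sqrt(2))/8


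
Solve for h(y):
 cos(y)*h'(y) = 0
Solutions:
 h(y) = C1


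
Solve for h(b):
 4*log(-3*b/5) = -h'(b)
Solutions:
 h(b) = C1 - 4*b*log(-b) + 4*b*(-log(3) + 1 + log(5))


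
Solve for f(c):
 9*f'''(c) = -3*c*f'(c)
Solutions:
 f(c) = C1 + Integral(C2*airyai(-3^(2/3)*c/3) + C3*airybi(-3^(2/3)*c/3), c)


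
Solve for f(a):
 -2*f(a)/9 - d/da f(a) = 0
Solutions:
 f(a) = C1*exp(-2*a/9)


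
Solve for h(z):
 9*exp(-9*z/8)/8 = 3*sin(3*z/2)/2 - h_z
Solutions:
 h(z) = C1 - cos(3*z/2) + exp(-9*z/8)


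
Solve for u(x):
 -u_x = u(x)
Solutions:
 u(x) = C1*exp(-x)


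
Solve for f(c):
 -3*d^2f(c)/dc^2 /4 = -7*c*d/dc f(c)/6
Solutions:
 f(c) = C1 + C2*erfi(sqrt(7)*c/3)


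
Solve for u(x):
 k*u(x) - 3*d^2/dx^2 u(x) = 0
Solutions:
 u(x) = C1*exp(-sqrt(3)*sqrt(k)*x/3) + C2*exp(sqrt(3)*sqrt(k)*x/3)


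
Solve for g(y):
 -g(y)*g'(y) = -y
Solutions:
 g(y) = -sqrt(C1 + y^2)
 g(y) = sqrt(C1 + y^2)


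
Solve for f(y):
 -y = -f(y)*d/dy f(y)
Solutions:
 f(y) = -sqrt(C1 + y^2)
 f(y) = sqrt(C1 + y^2)


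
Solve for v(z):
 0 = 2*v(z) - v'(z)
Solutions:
 v(z) = C1*exp(2*z)


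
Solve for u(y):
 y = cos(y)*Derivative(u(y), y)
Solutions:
 u(y) = C1 + Integral(y/cos(y), y)


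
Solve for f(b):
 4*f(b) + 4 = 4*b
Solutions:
 f(b) = b - 1


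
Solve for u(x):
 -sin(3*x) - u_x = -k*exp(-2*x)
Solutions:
 u(x) = C1 - k*exp(-2*x)/2 + cos(3*x)/3


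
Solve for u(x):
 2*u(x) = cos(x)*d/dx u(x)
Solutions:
 u(x) = C1*(sin(x) + 1)/(sin(x) - 1)


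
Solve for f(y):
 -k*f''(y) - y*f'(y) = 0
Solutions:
 f(y) = C1 + C2*sqrt(k)*erf(sqrt(2)*y*sqrt(1/k)/2)


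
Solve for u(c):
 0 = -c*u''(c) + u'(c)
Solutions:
 u(c) = C1 + C2*c^2


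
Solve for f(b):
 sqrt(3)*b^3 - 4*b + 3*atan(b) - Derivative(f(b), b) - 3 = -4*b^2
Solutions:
 f(b) = C1 + sqrt(3)*b^4/4 + 4*b^3/3 - 2*b^2 + 3*b*atan(b) - 3*b - 3*log(b^2 + 1)/2


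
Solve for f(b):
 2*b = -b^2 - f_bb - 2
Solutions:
 f(b) = C1 + C2*b - b^4/12 - b^3/3 - b^2


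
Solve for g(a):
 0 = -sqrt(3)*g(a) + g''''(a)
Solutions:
 g(a) = C1*exp(-3^(1/8)*a) + C2*exp(3^(1/8)*a) + C3*sin(3^(1/8)*a) + C4*cos(3^(1/8)*a)


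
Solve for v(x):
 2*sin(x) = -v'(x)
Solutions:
 v(x) = C1 + 2*cos(x)


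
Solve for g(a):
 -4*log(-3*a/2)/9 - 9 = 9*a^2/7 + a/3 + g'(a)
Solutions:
 g(a) = C1 - 3*a^3/7 - a^2/6 - 4*a*log(-a)/9 + a*(-77 - 4*log(3) + 4*log(2))/9


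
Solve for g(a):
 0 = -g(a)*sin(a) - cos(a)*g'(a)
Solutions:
 g(a) = C1*cos(a)


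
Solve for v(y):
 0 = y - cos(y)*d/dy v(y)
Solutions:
 v(y) = C1 + Integral(y/cos(y), y)


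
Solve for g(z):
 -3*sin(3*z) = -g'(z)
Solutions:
 g(z) = C1 - cos(3*z)


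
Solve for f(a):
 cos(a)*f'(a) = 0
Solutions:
 f(a) = C1


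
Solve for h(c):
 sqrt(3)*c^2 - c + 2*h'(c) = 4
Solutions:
 h(c) = C1 - sqrt(3)*c^3/6 + c^2/4 + 2*c


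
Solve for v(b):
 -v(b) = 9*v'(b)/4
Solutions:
 v(b) = C1*exp(-4*b/9)


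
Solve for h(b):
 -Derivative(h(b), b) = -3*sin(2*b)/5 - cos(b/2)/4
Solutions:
 h(b) = C1 + sin(b/2)/2 - 3*cos(2*b)/10


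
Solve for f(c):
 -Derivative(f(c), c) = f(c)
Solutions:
 f(c) = C1*exp(-c)


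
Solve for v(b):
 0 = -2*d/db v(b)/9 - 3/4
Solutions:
 v(b) = C1 - 27*b/8


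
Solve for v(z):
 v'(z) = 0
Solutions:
 v(z) = C1


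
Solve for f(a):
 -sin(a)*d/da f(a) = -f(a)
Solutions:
 f(a) = C1*sqrt(cos(a) - 1)/sqrt(cos(a) + 1)


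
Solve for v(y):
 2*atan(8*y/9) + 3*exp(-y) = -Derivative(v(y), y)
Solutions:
 v(y) = C1 - 2*y*atan(8*y/9) + 9*log(64*y^2 + 81)/8 + 3*exp(-y)


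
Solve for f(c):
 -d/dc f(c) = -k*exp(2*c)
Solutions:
 f(c) = C1 + k*exp(2*c)/2


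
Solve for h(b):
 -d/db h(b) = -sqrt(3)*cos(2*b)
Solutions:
 h(b) = C1 + sqrt(3)*sin(2*b)/2


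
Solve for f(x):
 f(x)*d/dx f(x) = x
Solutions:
 f(x) = -sqrt(C1 + x^2)
 f(x) = sqrt(C1 + x^2)


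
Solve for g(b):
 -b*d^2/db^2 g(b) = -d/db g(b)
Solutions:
 g(b) = C1 + C2*b^2


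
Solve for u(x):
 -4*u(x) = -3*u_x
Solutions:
 u(x) = C1*exp(4*x/3)


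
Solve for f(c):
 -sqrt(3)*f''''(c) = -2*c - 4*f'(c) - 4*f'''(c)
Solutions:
 f(c) = C1 + C2*exp(c*(-6^(1/3)*(9*sqrt(435) + 113*sqrt(3))^(1/3) - 8*6^(2/3)/(9*sqrt(435) + 113*sqrt(3))^(1/3) + 8*sqrt(3))/18)*sin(2^(1/3)*3^(1/6)*c*(-3^(2/3)*(9*sqrt(435) + 113*sqrt(3))^(1/3) + 24*2^(1/3)/(9*sqrt(435) + 113*sqrt(3))^(1/3))/18) + C3*exp(c*(-6^(1/3)*(9*sqrt(435) + 113*sqrt(3))^(1/3) - 8*6^(2/3)/(9*sqrt(435) + 113*sqrt(3))^(1/3) + 8*sqrt(3))/18)*cos(2^(1/3)*3^(1/6)*c*(-3^(2/3)*(9*sqrt(435) + 113*sqrt(3))^(1/3) + 24*2^(1/3)/(9*sqrt(435) + 113*sqrt(3))^(1/3))/18) + C4*exp(c*(8*6^(2/3)/(9*sqrt(435) + 113*sqrt(3))^(1/3) + 4*sqrt(3) + 6^(1/3)*(9*sqrt(435) + 113*sqrt(3))^(1/3))/9) - c^2/4


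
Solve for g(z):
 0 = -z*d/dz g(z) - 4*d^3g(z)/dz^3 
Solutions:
 g(z) = C1 + Integral(C2*airyai(-2^(1/3)*z/2) + C3*airybi(-2^(1/3)*z/2), z)


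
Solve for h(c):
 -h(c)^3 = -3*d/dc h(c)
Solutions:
 h(c) = -sqrt(6)*sqrt(-1/(C1 + c))/2
 h(c) = sqrt(6)*sqrt(-1/(C1 + c))/2


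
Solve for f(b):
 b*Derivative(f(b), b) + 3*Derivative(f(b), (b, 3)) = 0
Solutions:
 f(b) = C1 + Integral(C2*airyai(-3^(2/3)*b/3) + C3*airybi(-3^(2/3)*b/3), b)


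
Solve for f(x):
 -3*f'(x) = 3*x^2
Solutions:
 f(x) = C1 - x^3/3


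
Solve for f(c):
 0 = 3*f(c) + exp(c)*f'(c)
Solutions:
 f(c) = C1*exp(3*exp(-c))


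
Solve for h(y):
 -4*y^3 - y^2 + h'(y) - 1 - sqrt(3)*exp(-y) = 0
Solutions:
 h(y) = C1 + y^4 + y^3/3 + y - sqrt(3)*exp(-y)


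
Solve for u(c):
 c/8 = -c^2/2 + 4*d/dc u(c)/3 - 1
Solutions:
 u(c) = C1 + c^3/8 + 3*c^2/64 + 3*c/4


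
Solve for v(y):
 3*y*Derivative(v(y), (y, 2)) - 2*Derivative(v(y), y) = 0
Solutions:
 v(y) = C1 + C2*y^(5/3)


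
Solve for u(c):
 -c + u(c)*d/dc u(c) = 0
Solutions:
 u(c) = -sqrt(C1 + c^2)
 u(c) = sqrt(C1 + c^2)


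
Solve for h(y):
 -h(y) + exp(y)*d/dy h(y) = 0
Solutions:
 h(y) = C1*exp(-exp(-y))


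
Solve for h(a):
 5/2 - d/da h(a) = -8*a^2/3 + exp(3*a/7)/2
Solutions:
 h(a) = C1 + 8*a^3/9 + 5*a/2 - 7*exp(3*a/7)/6


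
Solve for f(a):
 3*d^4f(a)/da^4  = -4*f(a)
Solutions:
 f(a) = (C1*sin(3^(3/4)*a/3) + C2*cos(3^(3/4)*a/3))*exp(-3^(3/4)*a/3) + (C3*sin(3^(3/4)*a/3) + C4*cos(3^(3/4)*a/3))*exp(3^(3/4)*a/3)


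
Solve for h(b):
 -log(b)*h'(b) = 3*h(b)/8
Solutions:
 h(b) = C1*exp(-3*li(b)/8)


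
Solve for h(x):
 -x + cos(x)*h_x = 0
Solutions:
 h(x) = C1 + Integral(x/cos(x), x)


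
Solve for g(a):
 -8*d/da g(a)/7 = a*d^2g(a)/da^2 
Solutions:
 g(a) = C1 + C2/a^(1/7)


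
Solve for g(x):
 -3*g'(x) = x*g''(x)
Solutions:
 g(x) = C1 + C2/x^2


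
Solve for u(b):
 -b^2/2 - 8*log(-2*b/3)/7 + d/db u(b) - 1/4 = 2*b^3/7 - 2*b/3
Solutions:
 u(b) = C1 + b^4/14 + b^3/6 - b^2/3 + 8*b*log(-b)/7 + b*(-32*log(3) - 25 + 32*log(2))/28


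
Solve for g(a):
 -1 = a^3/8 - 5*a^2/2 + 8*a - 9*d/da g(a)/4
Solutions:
 g(a) = C1 + a^4/72 - 10*a^3/27 + 16*a^2/9 + 4*a/9


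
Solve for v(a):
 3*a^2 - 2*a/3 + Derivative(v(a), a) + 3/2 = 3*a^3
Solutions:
 v(a) = C1 + 3*a^4/4 - a^3 + a^2/3 - 3*a/2


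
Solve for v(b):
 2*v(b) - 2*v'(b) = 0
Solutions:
 v(b) = C1*exp(b)


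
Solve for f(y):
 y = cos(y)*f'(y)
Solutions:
 f(y) = C1 + Integral(y/cos(y), y)


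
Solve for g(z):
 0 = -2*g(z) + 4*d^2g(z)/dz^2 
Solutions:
 g(z) = C1*exp(-sqrt(2)*z/2) + C2*exp(sqrt(2)*z/2)


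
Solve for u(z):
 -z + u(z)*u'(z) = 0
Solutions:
 u(z) = -sqrt(C1 + z^2)
 u(z) = sqrt(C1 + z^2)


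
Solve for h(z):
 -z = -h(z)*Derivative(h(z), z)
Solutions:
 h(z) = -sqrt(C1 + z^2)
 h(z) = sqrt(C1 + z^2)


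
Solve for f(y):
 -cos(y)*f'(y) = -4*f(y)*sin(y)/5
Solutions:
 f(y) = C1/cos(y)^(4/5)


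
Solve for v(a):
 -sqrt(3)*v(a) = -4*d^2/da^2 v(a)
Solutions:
 v(a) = C1*exp(-3^(1/4)*a/2) + C2*exp(3^(1/4)*a/2)


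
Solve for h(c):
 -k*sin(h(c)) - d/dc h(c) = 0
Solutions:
 h(c) = -acos((-C1 - exp(2*c*k))/(C1 - exp(2*c*k))) + 2*pi
 h(c) = acos((-C1 - exp(2*c*k))/(C1 - exp(2*c*k)))


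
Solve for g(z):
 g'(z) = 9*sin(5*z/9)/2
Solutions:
 g(z) = C1 - 81*cos(5*z/9)/10


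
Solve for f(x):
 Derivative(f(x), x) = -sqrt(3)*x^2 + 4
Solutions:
 f(x) = C1 - sqrt(3)*x^3/3 + 4*x


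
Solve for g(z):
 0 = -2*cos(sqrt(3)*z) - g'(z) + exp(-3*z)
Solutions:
 g(z) = C1 - 2*sqrt(3)*sin(sqrt(3)*z)/3 - exp(-3*z)/3


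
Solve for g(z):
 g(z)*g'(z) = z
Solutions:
 g(z) = -sqrt(C1 + z^2)
 g(z) = sqrt(C1 + z^2)


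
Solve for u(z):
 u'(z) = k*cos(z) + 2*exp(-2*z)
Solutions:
 u(z) = C1 + k*sin(z) - exp(-2*z)


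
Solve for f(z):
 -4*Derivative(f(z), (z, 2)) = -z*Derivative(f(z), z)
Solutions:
 f(z) = C1 + C2*erfi(sqrt(2)*z/4)


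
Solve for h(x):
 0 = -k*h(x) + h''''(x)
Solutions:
 h(x) = C1*exp(-k^(1/4)*x) + C2*exp(k^(1/4)*x) + C3*exp(-I*k^(1/4)*x) + C4*exp(I*k^(1/4)*x)


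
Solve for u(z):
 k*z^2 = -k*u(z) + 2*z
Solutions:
 u(z) = z*(-k*z + 2)/k


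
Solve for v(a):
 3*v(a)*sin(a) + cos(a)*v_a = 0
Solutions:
 v(a) = C1*cos(a)^3


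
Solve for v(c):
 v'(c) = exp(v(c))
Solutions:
 v(c) = log(-1/(C1 + c))


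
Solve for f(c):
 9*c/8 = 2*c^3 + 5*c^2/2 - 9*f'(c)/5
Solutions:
 f(c) = C1 + 5*c^4/18 + 25*c^3/54 - 5*c^2/16


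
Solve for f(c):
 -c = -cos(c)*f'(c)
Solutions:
 f(c) = C1 + Integral(c/cos(c), c)


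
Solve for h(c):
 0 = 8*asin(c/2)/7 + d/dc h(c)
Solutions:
 h(c) = C1 - 8*c*asin(c/2)/7 - 8*sqrt(4 - c^2)/7


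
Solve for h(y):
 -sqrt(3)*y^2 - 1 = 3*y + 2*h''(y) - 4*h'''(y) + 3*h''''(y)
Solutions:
 h(y) = C1 + C2*y - sqrt(3)*y^4/24 + y^3*(-4*sqrt(3) - 3)/12 + y^2*(-5*sqrt(3) - 7)/4 + (C3*sin(sqrt(2)*y/3) + C4*cos(sqrt(2)*y/3))*exp(2*y/3)


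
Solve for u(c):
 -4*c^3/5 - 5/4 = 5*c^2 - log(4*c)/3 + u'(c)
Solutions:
 u(c) = C1 - c^4/5 - 5*c^3/3 + c*log(c)/3 - 19*c/12 + 2*c*log(2)/3


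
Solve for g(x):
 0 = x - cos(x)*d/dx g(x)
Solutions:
 g(x) = C1 + Integral(x/cos(x), x)


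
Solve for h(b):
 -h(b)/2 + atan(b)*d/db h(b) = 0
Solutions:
 h(b) = C1*exp(Integral(1/atan(b), b)/2)


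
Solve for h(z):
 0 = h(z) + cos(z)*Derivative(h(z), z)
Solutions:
 h(z) = C1*sqrt(sin(z) - 1)/sqrt(sin(z) + 1)


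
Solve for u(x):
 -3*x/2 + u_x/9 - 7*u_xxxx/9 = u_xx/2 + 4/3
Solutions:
 u(x) = C1 + C2*exp(14^(1/3)*x*(-(14 + sqrt(574))^(1/3) + 3*14^(1/3)/(14 + sqrt(574))^(1/3))/28)*sin(14^(1/3)*sqrt(3)*x*(3*14^(1/3)/(14 + sqrt(574))^(1/3) + (14 + sqrt(574))^(1/3))/28) + C3*exp(14^(1/3)*x*(-(14 + sqrt(574))^(1/3) + 3*14^(1/3)/(14 + sqrt(574))^(1/3))/28)*cos(14^(1/3)*sqrt(3)*x*(3*14^(1/3)/(14 + sqrt(574))^(1/3) + (14 + sqrt(574))^(1/3))/28) + C4*exp(-14^(1/3)*x*(-(14 + sqrt(574))^(1/3) + 3*14^(1/3)/(14 + sqrt(574))^(1/3))/14) + 27*x^2/4 + 291*x/4


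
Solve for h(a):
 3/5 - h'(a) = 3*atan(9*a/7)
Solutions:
 h(a) = C1 - 3*a*atan(9*a/7) + 3*a/5 + 7*log(81*a^2 + 49)/6


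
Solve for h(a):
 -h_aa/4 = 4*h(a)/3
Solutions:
 h(a) = C1*sin(4*sqrt(3)*a/3) + C2*cos(4*sqrt(3)*a/3)


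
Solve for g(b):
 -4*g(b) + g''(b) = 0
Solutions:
 g(b) = C1*exp(-2*b) + C2*exp(2*b)


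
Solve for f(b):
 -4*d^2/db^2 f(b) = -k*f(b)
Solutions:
 f(b) = C1*exp(-b*sqrt(k)/2) + C2*exp(b*sqrt(k)/2)


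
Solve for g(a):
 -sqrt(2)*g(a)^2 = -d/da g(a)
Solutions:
 g(a) = -1/(C1 + sqrt(2)*a)


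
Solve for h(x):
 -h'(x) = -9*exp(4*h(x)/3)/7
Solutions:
 h(x) = 3*log(-(-1/(C1 + 36*x))^(1/4)) + 3*log(21)/4
 h(x) = 3*log(-1/(C1 + 36*x))/4 + 3*log(21)/4
 h(x) = 3*log(-I*(-1/(C1 + 36*x))^(1/4)) + 3*log(21)/4
 h(x) = 3*log(I*(-1/(C1 + 36*x))^(1/4)) + 3*log(21)/4


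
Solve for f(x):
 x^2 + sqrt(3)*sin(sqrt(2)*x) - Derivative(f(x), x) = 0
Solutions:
 f(x) = C1 + x^3/3 - sqrt(6)*cos(sqrt(2)*x)/2


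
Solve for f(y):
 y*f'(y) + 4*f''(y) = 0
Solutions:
 f(y) = C1 + C2*erf(sqrt(2)*y/4)


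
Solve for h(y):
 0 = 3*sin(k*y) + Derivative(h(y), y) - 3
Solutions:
 h(y) = C1 + 3*y + 3*cos(k*y)/k


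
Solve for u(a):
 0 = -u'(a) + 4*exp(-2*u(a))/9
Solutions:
 u(a) = log(-sqrt(C1 + 8*a)) - log(3)
 u(a) = log(C1 + 8*a)/2 - log(3)


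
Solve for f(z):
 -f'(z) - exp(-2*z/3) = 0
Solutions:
 f(z) = C1 + 3*exp(-2*z/3)/2


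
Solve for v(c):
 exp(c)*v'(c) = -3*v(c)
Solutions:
 v(c) = C1*exp(3*exp(-c))


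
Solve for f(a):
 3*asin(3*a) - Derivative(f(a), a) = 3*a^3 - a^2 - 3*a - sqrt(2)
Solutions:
 f(a) = C1 - 3*a^4/4 + a^3/3 + 3*a^2/2 + 3*a*asin(3*a) + sqrt(2)*a + sqrt(1 - 9*a^2)


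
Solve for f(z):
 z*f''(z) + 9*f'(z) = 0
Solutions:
 f(z) = C1 + C2/z^8


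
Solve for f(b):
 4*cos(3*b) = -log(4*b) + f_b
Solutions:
 f(b) = C1 + b*log(b) - b + 2*b*log(2) + 4*sin(3*b)/3


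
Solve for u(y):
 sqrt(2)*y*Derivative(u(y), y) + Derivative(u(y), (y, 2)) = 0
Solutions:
 u(y) = C1 + C2*erf(2^(3/4)*y/2)


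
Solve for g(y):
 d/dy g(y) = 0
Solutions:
 g(y) = C1


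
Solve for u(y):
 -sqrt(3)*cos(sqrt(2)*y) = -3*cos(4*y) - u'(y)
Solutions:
 u(y) = C1 - 3*sin(4*y)/4 + sqrt(6)*sin(sqrt(2)*y)/2


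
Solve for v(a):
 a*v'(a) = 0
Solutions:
 v(a) = C1


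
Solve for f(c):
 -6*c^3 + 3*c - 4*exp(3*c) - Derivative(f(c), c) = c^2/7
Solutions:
 f(c) = C1 - 3*c^4/2 - c^3/21 + 3*c^2/2 - 4*exp(3*c)/3


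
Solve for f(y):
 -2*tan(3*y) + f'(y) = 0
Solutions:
 f(y) = C1 - 2*log(cos(3*y))/3


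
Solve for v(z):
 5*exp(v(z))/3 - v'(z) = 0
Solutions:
 v(z) = log(-1/(C1 + 5*z)) + log(3)


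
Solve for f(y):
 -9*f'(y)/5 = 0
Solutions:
 f(y) = C1


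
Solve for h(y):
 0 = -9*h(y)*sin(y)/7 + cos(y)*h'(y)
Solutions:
 h(y) = C1/cos(y)^(9/7)


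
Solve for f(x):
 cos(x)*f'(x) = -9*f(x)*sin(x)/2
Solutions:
 f(x) = C1*cos(x)^(9/2)


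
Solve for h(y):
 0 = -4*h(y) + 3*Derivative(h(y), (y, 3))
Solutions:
 h(y) = C3*exp(6^(2/3)*y/3) + (C1*sin(2^(2/3)*3^(1/6)*y/2) + C2*cos(2^(2/3)*3^(1/6)*y/2))*exp(-6^(2/3)*y/6)


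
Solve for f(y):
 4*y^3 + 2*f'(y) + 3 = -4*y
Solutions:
 f(y) = C1 - y^4/2 - y^2 - 3*y/2


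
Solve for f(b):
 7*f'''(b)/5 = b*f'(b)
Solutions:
 f(b) = C1 + Integral(C2*airyai(5^(1/3)*7^(2/3)*b/7) + C3*airybi(5^(1/3)*7^(2/3)*b/7), b)


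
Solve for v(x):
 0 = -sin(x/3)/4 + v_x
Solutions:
 v(x) = C1 - 3*cos(x/3)/4


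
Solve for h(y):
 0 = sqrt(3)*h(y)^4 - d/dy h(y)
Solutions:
 h(y) = (-1/(C1 + 3*sqrt(3)*y))^(1/3)
 h(y) = (-1/(C1 + sqrt(3)*y))^(1/3)*(-3^(2/3) - 3*3^(1/6)*I)/6
 h(y) = (-1/(C1 + sqrt(3)*y))^(1/3)*(-3^(2/3) + 3*3^(1/6)*I)/6


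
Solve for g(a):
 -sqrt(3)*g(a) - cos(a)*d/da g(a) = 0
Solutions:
 g(a) = C1*(sin(a) - 1)^(sqrt(3)/2)/(sin(a) + 1)^(sqrt(3)/2)


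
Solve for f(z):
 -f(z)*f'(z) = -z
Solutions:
 f(z) = -sqrt(C1 + z^2)
 f(z) = sqrt(C1 + z^2)


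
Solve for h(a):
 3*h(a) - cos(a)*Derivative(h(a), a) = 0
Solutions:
 h(a) = C1*(sin(a) + 1)^(3/2)/(sin(a) - 1)^(3/2)
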